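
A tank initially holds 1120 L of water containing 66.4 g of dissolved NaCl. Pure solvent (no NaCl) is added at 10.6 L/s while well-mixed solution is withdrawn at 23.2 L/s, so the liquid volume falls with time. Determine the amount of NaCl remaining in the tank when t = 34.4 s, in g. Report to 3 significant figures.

27.0 g

Let m(t) be the amount of NaCl. Volume: V(t) = V₀ + (Q_in − Q_out) t = 1120 − 12.600 t; V(34.4) = 686.56 L.
Solute balance: dm/dt = 0 − Q_out C = −Q_out m/V(t).
Separate: dm/m = −Q_out dt/V(t) ⇒ ln(m/m₀) = −(Q_out/(Q_in−Q_out)) ln(V/V₀).
m = m₀ (V₀/V)^(Q_out/(Q_in−Q_out)) = 66.4 × (1120/686.56)^(-1.8413) = 26.967 g.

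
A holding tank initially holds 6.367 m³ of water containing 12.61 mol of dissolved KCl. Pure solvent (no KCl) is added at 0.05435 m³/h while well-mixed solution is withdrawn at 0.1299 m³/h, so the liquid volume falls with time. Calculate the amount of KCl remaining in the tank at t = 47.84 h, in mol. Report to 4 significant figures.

2.982 mol

Let m(t) be the amount of KCl. Volume: V(t) = V₀ + (Q_in − Q_out) t = 6.367 − 0.0755500 t; V(47.84) = 2.75269 m³.
No KCl enters, so dm/dt = −Q_out · (m/V).
Separate: dm/m = −Q_out dt/V(t) ⇒ ln(m/m₀) = −(Q_out/(Q_in−Q_out)) ln(V/V₀).
m = m₀ (V₀/V)^(Q_out/(Q_in−Q_out)) = 12.61 × (6.367/2.75269)^(-1.71939) = 2.98230 mol.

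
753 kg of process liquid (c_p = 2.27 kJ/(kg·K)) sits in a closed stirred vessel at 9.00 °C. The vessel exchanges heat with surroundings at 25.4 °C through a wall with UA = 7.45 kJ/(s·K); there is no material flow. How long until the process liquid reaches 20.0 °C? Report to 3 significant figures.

255 s

Lumped-capacitance energy balance: M c_p dT/dt = UA(T_amb − T).
τ = M c_p/UA = 229.44 s; T_ss = T_amb = 25.400 °C.
T(t) = T_ss + (T₀ − T_ss)e^(−t/τ); set T = 20.0:
t = −τ ln[(T − T_ss)/(T₀ − T_ss)] = −229.44 · ln(0.32927) = 254.88 s.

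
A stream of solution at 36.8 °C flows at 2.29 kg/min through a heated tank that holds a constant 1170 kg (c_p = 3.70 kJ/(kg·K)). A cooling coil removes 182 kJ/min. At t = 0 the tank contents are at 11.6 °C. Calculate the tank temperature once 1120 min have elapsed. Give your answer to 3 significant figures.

14.9 °C

Heat balance on the well-mixed liquid: M c_p dT/dt = ṁ c_p (T_in − T) − 182.
Rearrange: dT/dt = (T_ss − T)/τ with τ = M/ṁ = 510.92 min and T_ss = T_in − Q̇/(ṁ c_p) = 15.320 °C.
Solution: T(t) = T_ss + (T₀ − T_ss) e^(−t/τ).
T(1120) = 15.320 + (-3.7200)·e^(−1120/510.92) = 15.320 + (-3.7200)·0.11168 = 14.905 °C.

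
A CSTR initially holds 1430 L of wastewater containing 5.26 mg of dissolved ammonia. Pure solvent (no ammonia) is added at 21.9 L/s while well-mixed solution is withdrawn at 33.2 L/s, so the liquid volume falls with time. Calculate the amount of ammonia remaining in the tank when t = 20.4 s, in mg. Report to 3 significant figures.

3.14 mg

Let m(t) be the amount of ammonia. Volume: V(t) = V₀ + (Q_in − Q_out) t = 1430 − 11.300 t; V(20.4) = 1199.5 L.
Species balance (pure solvent in): dm/dt = −Q_out · m/V(t).
Separate: dm/m = −Q_out dt/V(t) ⇒ ln(m/m₀) = −(Q_out/(Q_in−Q_out)) ln(V/V₀).
m = m₀ (V₀/V)^(Q_out/(Q_in−Q_out)) = 5.26 × (1430/1199.5)^(-2.9381) = 3.1382 mg.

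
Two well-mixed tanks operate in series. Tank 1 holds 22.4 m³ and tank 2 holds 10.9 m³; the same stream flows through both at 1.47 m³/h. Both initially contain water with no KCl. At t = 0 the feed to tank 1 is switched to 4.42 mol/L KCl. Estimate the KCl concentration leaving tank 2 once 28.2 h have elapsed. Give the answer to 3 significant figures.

3.16 mol/L

Each tank obeys Vᵢ dCᵢ/dt = Q(Cᵢ₋₁ − Cᵢ), so τᵢ = Vᵢ/Q.
τ₁ = 22.4/1.47 = 15.238 h; τ₂ = 10.9/1.47 = 7.4150 h.
Tank 1: C₁ = C_in(1 − e^(−t/τ₁)). Tank 2 (τ₁ ≠ τ₂): C₂ = C_in[1 − (τ₁ e^(−t/τ₁) − τ₂ e^(−t/τ₂))/(τ₁ − τ₂)].
At t = 28.2: e^(−t/τ₁) = 0.15714, e^(−t/τ₂) = 0.022301.
C₂ = 4.42·[1 − (15.238·0.15714 − 7.4150·0.022301)/(7.8231)] = 4.42·0.71506 = 3.1606 mol/L.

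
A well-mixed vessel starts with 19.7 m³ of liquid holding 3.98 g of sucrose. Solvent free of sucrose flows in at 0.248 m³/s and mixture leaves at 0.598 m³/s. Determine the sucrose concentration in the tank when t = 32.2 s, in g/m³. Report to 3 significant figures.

0.111 g/m³

Total volume: dV/dt = Q_in − Q_out = -0.35000 m³/s, so V(t) = 19.7 − 0.35000 t and V(32.2) = 8.4300 m³.
No sucrose enters, so dm/dt = −Q_out · (m/V).
Separate: dm/m = −Q_out dt/V(t) ⇒ ln(m/m₀) = −(Q_out/(Q_in−Q_out)) ln(V/V₀).
m = m₀ (V₀/V)^(Q_out/(Q_in−Q_out)) = 3.98 × (19.7/8.4300)^(-1.7086) = 0.93334 g.
C = m/V = 0.93334/8.4300 = 0.11072 g/m³.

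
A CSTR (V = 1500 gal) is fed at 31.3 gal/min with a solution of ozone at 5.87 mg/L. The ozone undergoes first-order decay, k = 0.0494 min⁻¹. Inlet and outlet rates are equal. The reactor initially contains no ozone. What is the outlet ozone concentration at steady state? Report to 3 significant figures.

1.74 mg/L

V dC/dt = Q(C_in − C) − k V C.
At steady state: 0 = Q C_in − (Q + kV) C_ss, so C_ss = Q C_in/(Q + kV).
C_ss = 31.3·5.87/(31.3 + 0.0494·1500) = 183.73/105.40 = 1.7432 mg/L.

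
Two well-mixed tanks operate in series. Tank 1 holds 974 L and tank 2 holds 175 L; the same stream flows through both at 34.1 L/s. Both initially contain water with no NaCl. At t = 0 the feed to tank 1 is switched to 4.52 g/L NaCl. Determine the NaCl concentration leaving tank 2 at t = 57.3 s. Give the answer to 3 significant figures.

Species balance on tank i: dCᵢ/dt = (Cᵢ₋₁ − Cᵢ)/τᵢ with τᵢ = Vᵢ/Q.
τ₁ = 974/34.1 = 28.563 s; τ₂ = 175/34.1 = 5.1320 s.
Solving the cascade with C₁(0)=C₂(0)=0 gives C₂(t) = C_in[1 − (τ₁ e^(−t/τ₁) − τ₂ e^(−t/τ₂))/(τ₁ − τ₂)].
At t = 57.3: e^(−t/τ₁) = 0.13451, e^(−t/τ₂) = 1.4157e-05.
C₂ = 4.52·[1 − (28.563·0.13451 − 5.1320·1.4157e-05)/(23.431)] = 4.52·0.83603 = 3.7788 g/L.

3.78 g/L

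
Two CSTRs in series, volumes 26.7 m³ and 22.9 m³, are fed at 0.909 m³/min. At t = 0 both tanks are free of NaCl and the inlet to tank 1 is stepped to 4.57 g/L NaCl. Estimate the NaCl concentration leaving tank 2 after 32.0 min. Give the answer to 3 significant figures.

Species balance on tank i: dCᵢ/dt = (Cᵢ₋₁ − Cᵢ)/τᵢ with τᵢ = Vᵢ/Q.
τ₁ = 26.7/0.909 = 29.373 min; τ₂ = 22.9/0.909 = 25.193 min.
Solving the cascade with C₁(0)=C₂(0)=0 gives C₂(t) = C_in[1 − (τ₁ e^(−t/τ₁) − τ₂ e^(−t/τ₂))/(τ₁ − τ₂)].
At t = 32.0: e^(−t/τ₁) = 0.33641, e^(−t/τ₂) = 0.28077.
C₂ = 4.57·[1 − (29.373·0.33641 − 25.193·0.28077)/(4.1804)] = 4.57·0.32832 = 1.5004 g/L.

1.50 g/L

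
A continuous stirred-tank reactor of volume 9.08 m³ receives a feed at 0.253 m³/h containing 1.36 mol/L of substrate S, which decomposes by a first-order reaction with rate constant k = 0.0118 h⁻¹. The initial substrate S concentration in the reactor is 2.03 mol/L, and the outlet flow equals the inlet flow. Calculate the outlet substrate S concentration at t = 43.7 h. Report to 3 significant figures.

1.15 mol/L

V dC/dt = Q(C_in − C) − k V C.
dC/dt = (Q/V) C_in − (Q/V + k) C; effective rate a = Q/V + k = 0.027863 + 0.0118 = 0.039663 h⁻¹.
C_ss = Q C_in/(Q + kV) = 0.95540 mol/L; C(t) = C_ss + (C₀ − C_ss) e^(−a t).
C(43.7) = 0.95540 + (1.0746)·e^(−0.039663·43.7) = 0.95540 + (1.0746)·0.17670 = 1.1453 mol/L.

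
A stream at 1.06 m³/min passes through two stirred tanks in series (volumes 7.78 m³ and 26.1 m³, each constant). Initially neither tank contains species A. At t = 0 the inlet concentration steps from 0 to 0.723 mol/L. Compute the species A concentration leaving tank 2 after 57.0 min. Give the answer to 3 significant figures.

Each tank obeys Vᵢ dCᵢ/dt = Q(Cᵢ₋₁ − Cᵢ), so τᵢ = Vᵢ/Q.
τ₁ = 7.78/1.06 = 7.3396 min; τ₂ = 26.1/1.06 = 24.623 min.
Solving the cascade with C₁(0)=C₂(0)=0 gives C₂(t) = C_in[1 − (τ₁ e^(−t/τ₁) − τ₂ e^(−t/τ₂))/(τ₁ − τ₂)].
At t = 57.0: e^(−t/τ₁) = 0.00042388, e^(−t/τ₂) = 0.098772.
C₂ = 0.723·[1 − (7.3396·0.00042388 − 24.623·0.098772)/(-17.283)] = 0.723·0.85946 = 0.62139 mol/L.

0.621 mol/L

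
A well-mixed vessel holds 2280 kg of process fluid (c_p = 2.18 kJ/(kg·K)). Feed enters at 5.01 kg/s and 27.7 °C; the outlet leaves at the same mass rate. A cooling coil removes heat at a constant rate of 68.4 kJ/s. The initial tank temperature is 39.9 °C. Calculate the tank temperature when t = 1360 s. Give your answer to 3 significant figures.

M c_p dT/dt = ṁ c_p (T_in − T) − Q̇.
Rearrange: dT/dt = (T_ss − T)/τ with τ = M/ṁ = 455.09 s and T_ss = T_in − Q̇/(ṁ c_p) = 21.437 °C.
Integrating: T(t) = T_ss + (T₀ − T_ss) e^(−t/τ).
T(1360) = 21.437 + (18.463)·e^(−1360/455.09) = 21.437 + (18.463)·0.050367 = 22.367 °C.

22.4 °C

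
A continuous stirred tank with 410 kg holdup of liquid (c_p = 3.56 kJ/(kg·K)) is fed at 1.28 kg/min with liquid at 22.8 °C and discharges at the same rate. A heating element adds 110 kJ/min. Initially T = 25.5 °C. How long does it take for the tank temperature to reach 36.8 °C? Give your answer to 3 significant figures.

240 min

M c_p dT/dt = ṁ c_p (T_in − T) + Q̇.
τ = M/ṁ = 320.31 min; T_ss = T_in + Q̇/(ṁ c_p) = 46.940 °C.
T(t) = T_ss + (T₀ − T_ss) e^(−t/τ). Set T = 36.8:
e^(−t/τ) = (36.8 − 46.940)/(25.5 − 46.940) = 0.47294
t = −320.31 · ln(0.47294) = 239.84 min.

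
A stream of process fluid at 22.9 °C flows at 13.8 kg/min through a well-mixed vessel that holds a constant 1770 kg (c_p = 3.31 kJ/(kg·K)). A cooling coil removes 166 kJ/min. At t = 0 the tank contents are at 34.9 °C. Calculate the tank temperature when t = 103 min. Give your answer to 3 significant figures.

26.3 °C

First-law balance (no shaft work): M c_p dT/dt = ṁ c_p (T_in − T) − 166.
Rearrange: dT/dt = (T_ss − T)/τ with τ = M/ṁ = 128.26 min and T_ss = T_in − Q̇/(ṁ c_p) = 19.266 °C.
This is linear first-order; T(t) = T_ss + (T₀ − T_ss) e^(−t/τ).
T(103) = 19.266 + (15.634)·e^(−103/128.26) = 19.266 + (15.634)·0.44796 = 26.269 °C.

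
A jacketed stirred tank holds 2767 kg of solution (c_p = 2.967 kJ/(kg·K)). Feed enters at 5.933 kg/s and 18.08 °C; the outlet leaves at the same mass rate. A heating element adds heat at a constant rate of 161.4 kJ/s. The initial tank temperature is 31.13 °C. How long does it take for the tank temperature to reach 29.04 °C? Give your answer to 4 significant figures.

360.6 s

M c_p dT/dt = ṁ c_p (T_in − T) + Q̇.
τ = M/ṁ = 466.375 s; T_ss = T_in + Q̇/(ṁ c_p) = 27.2488 °C.
T(t) = T_ss + (T₀ − T_ss) e^(−t/τ). Set T = 29.04:
e^(−t/τ) = (29.04 − 27.2488)/(31.13 − 27.2488) = 0.461509
t = −466.375 · ln(0.461509) = 360.626 s.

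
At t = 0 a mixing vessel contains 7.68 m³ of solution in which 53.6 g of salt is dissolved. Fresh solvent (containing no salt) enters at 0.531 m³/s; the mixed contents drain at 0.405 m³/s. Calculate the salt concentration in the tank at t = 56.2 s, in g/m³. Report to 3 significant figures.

Total volume: dV/dt = Q_in − Q_out = 0.12600 m³/s, so V(t) = 7.68 + 0.12600 t and V(56.2) = 14.761 m³.
Solute balance: dm/dt = 0 − Q_out C = −Q_out m/V(t).
Separate: dm/m = −Q_out dt/V(t) ⇒ ln(m/m₀) = −(Q_out/(Q_in−Q_out)) ln(V/V₀).
m = m₀ (V₀/V)^(Q_out/(Q_in−Q_out)) = 53.6 × (7.68/14.761)^(3.2143) = 6.5626 g.
C = m/V = 6.5626/14.761 = 0.44459 g/m³.

0.445 g/m³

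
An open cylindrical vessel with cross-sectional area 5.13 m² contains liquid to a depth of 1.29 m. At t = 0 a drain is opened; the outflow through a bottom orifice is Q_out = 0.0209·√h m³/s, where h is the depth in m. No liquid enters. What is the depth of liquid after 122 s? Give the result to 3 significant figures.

A dh/dt = −Q_out = −0.0209 √h.
∫ h^(−1/2) dh = −(0.0209/A) ∫ dt, giving 2√h = 2√h₀ − (0.0209/A) t.
√h = √1.29 − 0.0209·122/(2·5.13) = 1.1358 − 0.24852 = 0.88726.
h = 0.88726² = 0.78724 m.

0.787 m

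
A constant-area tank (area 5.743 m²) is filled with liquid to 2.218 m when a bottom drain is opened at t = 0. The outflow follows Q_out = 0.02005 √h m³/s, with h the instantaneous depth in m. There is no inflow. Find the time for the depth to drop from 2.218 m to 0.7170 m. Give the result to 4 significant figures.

368.1 s

A dh/dt = −Q_out = −0.02005 √h.
This is separable: 2 d(√h)/dt = −0.02005/A, so √h = √h₀ − (0.02005/(2A)) t.
t = 2A(√h₀ − √h)/0.02005 = 2·5.743·(√2.218 − √0.7170)/0.02005
  = 11.4860 × (1.48930 − 0.846759) / 0.02005 = 368.089 s.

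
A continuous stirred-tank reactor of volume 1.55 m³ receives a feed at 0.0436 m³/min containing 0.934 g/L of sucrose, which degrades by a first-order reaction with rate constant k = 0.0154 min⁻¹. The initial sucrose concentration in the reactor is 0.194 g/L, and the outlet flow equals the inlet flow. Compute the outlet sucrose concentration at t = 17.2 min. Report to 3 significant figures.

0.410 g/L

Species balance: V dC/dt = Q C_in − Q C − k V C.
This is linear with rate a = Q/V + k = 0.043529 min⁻¹.
C_ss = Q C_in/(Q + kV) = 0.60356 g/L; C(t) = C_ss + (C₀ − C_ss) e^(−a t).
C(17.2) = 0.60356 + (-0.40956)·e^(−0.043529·17.2) = 0.60356 + (-0.40956)·0.47298 = 0.40985 g/L.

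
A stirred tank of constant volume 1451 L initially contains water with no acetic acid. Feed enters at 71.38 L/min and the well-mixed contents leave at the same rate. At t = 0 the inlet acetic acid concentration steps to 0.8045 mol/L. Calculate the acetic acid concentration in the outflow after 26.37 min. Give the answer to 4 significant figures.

Mass balance on the solute (V constant): V dC/dt = Q(C_in − C).
So dC/dt = (C_in − C)/τ with τ = V/Q = 1451/71.38 = 20.3278 min.
This is linear first-order; C(t) = C_in + (C₀ − C_in) e^(−t/τ).
C(26.37) = 0.8045 + (0 − 0.8045)·e^(−26.37/20.3278) = 0.8045 + (-0.804500)·0.273286 = 0.584641 mol/L.

0.5846 mol/L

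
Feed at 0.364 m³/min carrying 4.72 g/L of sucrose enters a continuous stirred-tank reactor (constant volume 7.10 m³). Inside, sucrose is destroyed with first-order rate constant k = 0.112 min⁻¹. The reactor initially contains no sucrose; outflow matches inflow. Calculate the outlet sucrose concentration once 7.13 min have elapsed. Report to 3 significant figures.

1.02 g/L

Species balance: V dC/dt = Q C_in − Q C − k V C.
dC/dt = (Q/V) C_in − (Q/V + k) C; effective rate a = Q/V + k = 0.051268 + 0.112 = 0.16327 min⁻¹.
C_ss = Q C_in/(Q + kV) = 1.4821 g/L; C(t) = C_ss + (C₀ − C_ss) e^(−a t).
C(7.13) = 1.4821 + (-1.4821)·e^(−0.16327·7.13) = 1.4821 + (-1.4821)·0.31220 = 1.0194 g/L.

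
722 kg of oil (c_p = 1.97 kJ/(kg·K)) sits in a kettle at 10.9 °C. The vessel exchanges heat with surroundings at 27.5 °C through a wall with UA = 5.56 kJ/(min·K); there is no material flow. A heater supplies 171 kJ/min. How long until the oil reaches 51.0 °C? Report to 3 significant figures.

M c_p dT/dt = −UA(T − T_amb) + Q̇.
τ = M c_p/UA = 255.82 min; T_ss = T_amb + Q̇/UA = 27.5 + 171/5.56 = 58.255 °C.
T(t) = T_ss + (T₀ − T_ss)e^(−t/τ); set T = 51.0:
t = −τ ln[(T − T_ss)/(T₀ − T_ss)] = −255.82 · ln(0.15321) = 479.90 min.

480 min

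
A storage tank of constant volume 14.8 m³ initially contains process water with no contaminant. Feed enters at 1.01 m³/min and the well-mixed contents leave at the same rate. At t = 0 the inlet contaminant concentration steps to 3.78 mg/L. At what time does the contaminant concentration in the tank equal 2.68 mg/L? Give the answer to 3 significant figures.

18.1 min

Unsteady species balance (constant V, well mixed): V dC/dt = Q(C_in − C), so τ = V/Q = 14.653 min.
C(t) = C_in + (C₀ − C_in) e^(−t/τ). Set C = 2.68 and solve for t:
e^(−t/τ) = (C − C_in)/(C₀ − C_in) = (2.68 − 3.78)/(0 − 3.78) = 0.29101
t = −τ ln(…) = 14.653 × 1.2344 = 18.088 min.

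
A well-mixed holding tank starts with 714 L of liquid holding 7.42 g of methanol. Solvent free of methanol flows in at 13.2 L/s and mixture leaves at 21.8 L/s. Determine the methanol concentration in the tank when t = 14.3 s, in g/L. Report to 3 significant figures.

Let m(t) be the amount of methanol. Volume: V(t) = V₀ + (Q_in − Q_out) t = 714 − 8.6000 t; V(14.3) = 591.02 L.
Solute balance: dm/dt = 0 − Q_out C = −Q_out m/V(t).
Separate: dm/m = −Q_out dt/V(t) ⇒ ln(m/m₀) = −(Q_out/(Q_in−Q_out)) ln(V/V₀).
m = m₀ (V₀/V)^(Q_out/(Q_in−Q_out)) = 7.42 × (714/591.02)^(-2.5349) = 4.5952 g.
C = m/V = 4.5952/591.02 = 0.0077750 g/L.

0.00777 g/L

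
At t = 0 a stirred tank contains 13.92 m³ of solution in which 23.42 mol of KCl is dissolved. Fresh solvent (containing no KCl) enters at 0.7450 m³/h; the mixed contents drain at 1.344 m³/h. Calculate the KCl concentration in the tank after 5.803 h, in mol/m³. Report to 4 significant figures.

1.177 mol/m³

Total volume: dV/dt = Q_in − Q_out = -0.599000 m³/h, so V(t) = 13.92 − 0.599000 t and V(5.803) = 10.4440 m³.
Species balance (pure solvent in): dm/dt = −Q_out · m/V(t).
Separate: dm/m = −Q_out dt/V(t) ⇒ ln(m/m₀) = −(Q_out/(Q_in−Q_out)) ln(V/V₀).
m = m₀ (V₀/V)^(Q_out/(Q_in−Q_out)) = 23.42 × (13.92/10.4440)^(-2.24374) = 12.2922 mol.
C = m/V = 12.2922/10.4440 = 1.17696 mol/m³.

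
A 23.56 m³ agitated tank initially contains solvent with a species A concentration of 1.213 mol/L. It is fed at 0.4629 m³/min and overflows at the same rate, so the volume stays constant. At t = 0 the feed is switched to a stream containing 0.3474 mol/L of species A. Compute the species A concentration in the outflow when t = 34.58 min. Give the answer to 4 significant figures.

0.7862 mol/L

Unsteady species balance (constant V, well mixed): V dC/dt = Q(C_in − C).
So dC/dt = (C_in − C)/τ with τ = V/Q = 23.56/0.4629 = 50.8965 min.
Solution: C(t) = C_in + (C₀ − C_in) e^(−t/τ).
C(34.58) = 0.3474 + (1.213 − 0.3474)·e^(−34.58/50.8965) = 0.3474 + (0.865600)·0.506912 = 0.786183 mol/L.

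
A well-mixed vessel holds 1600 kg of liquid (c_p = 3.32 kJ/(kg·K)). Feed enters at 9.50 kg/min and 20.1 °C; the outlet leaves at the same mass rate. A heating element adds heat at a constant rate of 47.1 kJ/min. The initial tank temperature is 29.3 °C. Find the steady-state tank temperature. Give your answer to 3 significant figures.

21.6 °C

First-law balance (no shaft work): M c_p dT/dt = ṁ c_p (T_in − T) + 47.1.
At steady state dT/dt = 0 ⇒ T_ss = T_in + Q̇/(ṁ c_p) = 20.1 + 47.1/(9.50·3.32) = 21.593 °C.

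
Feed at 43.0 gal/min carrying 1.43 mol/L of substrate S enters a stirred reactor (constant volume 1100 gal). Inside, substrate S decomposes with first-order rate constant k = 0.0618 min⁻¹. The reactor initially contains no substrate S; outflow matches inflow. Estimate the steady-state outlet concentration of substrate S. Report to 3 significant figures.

0.554 mol/L

Species balance: V dC/dt = Q C_in − Q C − k V C.
At steady state: 0 = Q C_in − (Q + kV) C_ss, so C_ss = Q C_in/(Q + kV).
C_ss = 43.0·1.43/(43.0 + 0.0618·1100) = 61.490/110.98 = 0.55406 mol/L.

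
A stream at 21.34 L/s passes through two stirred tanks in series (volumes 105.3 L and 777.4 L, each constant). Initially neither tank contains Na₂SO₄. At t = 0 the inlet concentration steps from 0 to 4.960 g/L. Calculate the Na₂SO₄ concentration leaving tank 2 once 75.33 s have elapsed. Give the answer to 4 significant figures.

Each tank obeys Vᵢ dCᵢ/dt = Q(Cᵢ₋₁ − Cᵢ), so τᵢ = Vᵢ/Q.
τ₁ = 105.3/21.34 = 4.93440 s; τ₂ = 777.4/21.34 = 36.4292 s.
Tank 1: C₁ = C_in(1 − e^(−t/τ₁)). Tank 2 (τ₁ ≠ τ₂): C₂ = C_in[1 − (τ₁ e^(−t/τ₁) − τ₂ e^(−t/τ₂))/(τ₁ − τ₂)].
At t = 75.33: e^(−t/τ₁) = 2.34383e-07, e^(−t/τ₂) = 0.126458.
C₂ = 4.960·[1 − (4.93440·2.34383e-07 − 36.4292·0.126458)/(-31.4948)] = 4.960·0.853729 = 4.23450 g/L.

4.234 g/L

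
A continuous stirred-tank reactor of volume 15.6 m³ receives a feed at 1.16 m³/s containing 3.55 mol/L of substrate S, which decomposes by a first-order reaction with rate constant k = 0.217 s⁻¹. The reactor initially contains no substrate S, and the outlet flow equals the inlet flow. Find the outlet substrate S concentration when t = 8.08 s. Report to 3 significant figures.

V dC/dt = Q(C_in − C) − k V C.
dC/dt = (Q/V) C_in − (Q/V + k) C; effective rate a = Q/V + k = 0.074359 + 0.217 = 0.29136 s⁻¹.
C_ss = Q C_in/(Q + kV) = 0.90601 mol/L; C(t) = C_ss + (C₀ − C_ss) e^(−a t).
C(8.08) = 0.90601 + (-0.90601)·e^(−0.29136·8.08) = 0.90601 + (-0.90601)·0.094971 = 0.81997 mol/L.

0.820 mol/L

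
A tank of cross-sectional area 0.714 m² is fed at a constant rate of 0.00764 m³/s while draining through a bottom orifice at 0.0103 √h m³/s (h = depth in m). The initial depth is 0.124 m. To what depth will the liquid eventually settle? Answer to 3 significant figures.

0.550 m

Level balance: A dh/dt = 0.00764 − 0.0103 √h. Setting dh/dt = 0:
Q_in = 0.0103 √h_ss ⇒ √h_ss = 0.00764/0.0103 = 0.74175.
h_ss = 0.74175² = 0.55019 m. (Since h₀ = 0.124 m < h_ss, the level will rise toward this value.)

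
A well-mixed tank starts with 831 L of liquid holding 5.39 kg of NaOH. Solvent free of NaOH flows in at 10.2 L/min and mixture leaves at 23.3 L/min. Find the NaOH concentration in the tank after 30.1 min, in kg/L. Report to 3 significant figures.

0.00393 kg/L

Let m(t) be the amount of NaOH. Volume: V(t) = V₀ + (Q_in − Q_out) t = 831 − 13.100 t; V(30.1) = 436.69 L.
Solute balance: dm/dt = 0 − Q_out C = −Q_out m/V(t).
dm/m = −Q_out dt/(V₀ − 13.100 t); integrating gives ln(m/m₀) = −(Q_out/(Q_in−Q_out)) ln(V/V₀).
m = m₀ (V₀/V)^(Q_out/(Q_in−Q_out)) = 5.39 × (831/436.69)^(-1.7786) = 1.7163 kg.
C = m/V = 1.7163/436.69 = 0.0039302 kg/L.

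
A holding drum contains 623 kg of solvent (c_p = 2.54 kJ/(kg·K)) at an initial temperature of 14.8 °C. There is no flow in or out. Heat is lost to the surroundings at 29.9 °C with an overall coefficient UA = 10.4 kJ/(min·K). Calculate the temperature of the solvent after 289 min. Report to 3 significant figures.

27.6 °C

M c_p dT/dt = −UA(T − T_amb).
dT/dt = (T_ss − T)/τ with T_ss = T_amb = 29.900 °C, τ = M c_p/UA = 623·2.54/10.4 = 152.16 min.
T approaches T_ss exponentially: T(t) = T_ss + (T₀ − T_ss) e^(−t/τ).
T(289) = 29.900 + (-15.100)·0.14966 = 27.640 °C.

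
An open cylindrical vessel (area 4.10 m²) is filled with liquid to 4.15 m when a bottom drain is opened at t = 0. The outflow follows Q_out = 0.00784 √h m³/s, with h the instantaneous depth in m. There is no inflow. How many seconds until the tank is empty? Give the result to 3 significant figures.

2130 s

With no inflow, A dh/dt = −0.00784 √h.
∫ h^(−1/2) dh = −(0.00784/A) ∫ dt, giving 2√h = 2√h₀ − (0.00784/A) t.
Tank is empty when √h = 0: t_empty = 2A√h₀/0.00784.
t_empty = 2·4.10·√4.15/0.00784 = 8.2000·2.0372/0.00784 = 2130.7 s.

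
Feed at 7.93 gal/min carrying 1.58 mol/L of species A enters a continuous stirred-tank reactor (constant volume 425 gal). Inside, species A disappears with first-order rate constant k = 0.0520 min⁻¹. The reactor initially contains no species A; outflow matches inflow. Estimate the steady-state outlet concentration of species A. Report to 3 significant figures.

0.417 mol/L

Species balance: V dC/dt = Q C_in − Q C − k V C.
At steady state: 0 = Q C_in − (Q + kV) C_ss, so C_ss = Q C_in/(Q + kV).
C_ss = 7.93·1.58/(7.93 + 0.0520·425) = 12.529/30.030 = 0.41723 mol/L.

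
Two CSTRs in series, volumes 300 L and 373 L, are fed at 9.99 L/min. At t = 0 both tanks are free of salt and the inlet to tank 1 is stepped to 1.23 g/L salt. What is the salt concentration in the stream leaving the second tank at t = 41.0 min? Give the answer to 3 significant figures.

Each tank obeys Vᵢ dCᵢ/dt = Q(Cᵢ₋₁ − Cᵢ), so τᵢ = Vᵢ/Q.
τ₁ = 300/9.99 = 30.030 min; τ₂ = 373/9.99 = 37.337 min.
Tank 1: C₁ = C_in(1 − e^(−t/τ₁)). Tank 2 (τ₁ ≠ τ₂): C₂ = C_in[1 − (τ₁ e^(−t/τ₁) − τ₂ e^(−t/τ₂))/(τ₁ − τ₂)].
At t = 41.0: e^(−t/τ₁) = 0.25530, e^(−t/τ₂) = 0.33351.
C₂ = 1.23·[1 − (30.030·0.25530 − 37.337·0.33351)/(-7.3073)] = 1.23·0.34512 = 0.42450 g/L.

0.424 g/L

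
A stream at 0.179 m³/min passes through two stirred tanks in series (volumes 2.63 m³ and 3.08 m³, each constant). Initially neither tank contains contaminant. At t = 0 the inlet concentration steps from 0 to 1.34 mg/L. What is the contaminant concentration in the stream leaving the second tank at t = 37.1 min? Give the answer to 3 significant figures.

0.905 mg/L

Species balance on tank i: dCᵢ/dt = (Cᵢ₋₁ − Cᵢ)/τᵢ with τᵢ = Vᵢ/Q.
τ₁ = 2.63/0.179 = 14.693 min; τ₂ = 3.08/0.179 = 17.207 min.
Tank 1: C₁ = C_in(1 − e^(−t/τ₁)). Tank 2 (τ₁ ≠ τ₂): C₂ = C_in[1 − (τ₁ e^(−t/τ₁) − τ₂ e^(−t/τ₂))/(τ₁ − τ₂)].
At t = 37.1: e^(−t/τ₁) = 0.080054, e^(−t/τ₂) = 0.11577.
C₂ = 1.34·[1 − (14.693·0.080054 − 17.207·0.11577)/(-2.5140)] = 1.34·0.67548 = 0.90514 mg/L.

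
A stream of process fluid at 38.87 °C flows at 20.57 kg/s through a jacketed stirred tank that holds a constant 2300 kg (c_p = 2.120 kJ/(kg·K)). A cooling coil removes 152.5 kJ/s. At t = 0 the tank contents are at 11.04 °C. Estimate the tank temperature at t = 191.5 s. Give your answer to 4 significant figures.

30.98 °C

Unsteady energy balance on the tank contents: M c_p dT/dt = ṁ c_p (T_in − T) − 152.5.
Rearrange: dT/dt = (T_ss − T)/τ with τ = M/ṁ = 111.813 s and T_ss = T_in − Q̇/(ṁ c_p) = 35.3730 °C.
This is linear first-order; T(t) = T_ss + (T₀ − T_ss) e^(−t/τ).
T(191.5) = 35.3730 + (-24.3330)·e^(−191.5/111.813) = 35.3730 + (-24.3330)·0.180382 = 30.9837 °C.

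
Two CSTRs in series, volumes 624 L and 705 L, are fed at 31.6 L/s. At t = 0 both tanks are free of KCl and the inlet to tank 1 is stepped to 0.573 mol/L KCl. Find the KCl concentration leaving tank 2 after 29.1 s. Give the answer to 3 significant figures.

Each tank obeys Vᵢ dCᵢ/dt = Q(Cᵢ₋₁ − Cᵢ), so τᵢ = Vᵢ/Q.
τ₁ = 624/31.6 = 19.747 s; τ₂ = 705/31.6 = 22.310 s.
Solving the cascade with C₁(0)=C₂(0)=0 gives C₂(t) = C_in[1 − (τ₁ e^(−t/τ₁) − τ₂ e^(−t/τ₂))/(τ₁ − τ₂)].
At t = 29.1: e^(−t/τ₁) = 0.22909, e^(−t/τ₂) = 0.27135.
C₂ = 0.573·[1 − (19.747·0.22909 − 22.310·0.27135)/(-2.5633)] = 0.573·0.40306 = 0.23095 mol/L.

0.231 mol/L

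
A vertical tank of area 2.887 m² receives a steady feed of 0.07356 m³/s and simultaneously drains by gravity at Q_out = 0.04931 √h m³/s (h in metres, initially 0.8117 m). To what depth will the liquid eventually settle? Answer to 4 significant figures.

A dh/dt = Q_in − 0.04931 √h. Steady state requires inflow = outflow:
Q_in = 0.04931 √h_ss ⇒ √h_ss = 0.07356/0.04931 = 1.49179.
h_ss = 1.49179² = 2.22543 m. (Since h₀ = 0.8117 m < h_ss, the level will rise toward this value.)

2.225 m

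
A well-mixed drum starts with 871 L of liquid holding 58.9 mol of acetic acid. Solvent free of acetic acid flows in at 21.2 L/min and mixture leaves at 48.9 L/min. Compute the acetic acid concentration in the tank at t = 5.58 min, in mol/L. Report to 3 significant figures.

Let m(t) be the amount of acetic acid. Volume: V(t) = V₀ + (Q_in − Q_out) t = 871 − 27.700 t; V(5.58) = 716.43 L.
No acetic acid enters, so dm/dt = −Q_out · (m/V).
Separate: dm/m = −Q_out dt/V(t) ⇒ ln(m/m₀) = −(Q_out/(Q_in−Q_out)) ln(V/V₀).
m = m₀ (V₀/V)^(Q_out/(Q_in−Q_out)) = 58.9 × (871/716.43)^(-1.7653) = 41.720 mol.
C = m/V = 41.720/716.43 = 0.058232 mol/L.

0.0582 mol/L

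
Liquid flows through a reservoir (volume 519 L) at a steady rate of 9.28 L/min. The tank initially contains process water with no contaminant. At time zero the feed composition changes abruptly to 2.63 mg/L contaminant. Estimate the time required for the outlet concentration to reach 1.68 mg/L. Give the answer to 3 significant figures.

56.9 min

Unsteady species balance (constant V, well mixed): V dC/dt = Q(C_in − C), so τ = V/Q = 55.927 min.
C(t) = C_in + (C₀ − C_in) e^(−t/τ). Set C = 1.68 and solve for t:
e^(−t/τ) = (C − C_in)/(C₀ − C_in) = (1.68 − 2.63)/(0 − 2.63) = 0.36122
t = −τ ln(…) = 55.927 × 1.0183 = 56.949 min.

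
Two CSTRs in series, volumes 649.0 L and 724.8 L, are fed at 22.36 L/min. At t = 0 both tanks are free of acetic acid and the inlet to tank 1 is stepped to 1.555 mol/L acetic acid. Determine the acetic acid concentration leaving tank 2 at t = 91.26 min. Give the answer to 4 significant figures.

1.238 mol/L

Time constants: τᵢ = Vᵢ/Q for each well-mixed tank.
τ₁ = 649.0/22.36 = 29.0250 min; τ₂ = 724.8/22.36 = 32.4150 min.
Solving the cascade with C₁(0)=C₂(0)=0 gives C₂(t) = C_in[1 − (τ₁ e^(−t/τ₁) − τ₂ e^(−t/τ₂))/(τ₁ − τ₂)].
At t = 91.26: e^(−t/τ₁) = 0.0431022, e^(−t/τ₂) = 0.0598831.
C₂ = 1.555·[1 − (29.0250·0.0431022 − 32.4150·0.0598831)/(-3.38998)] = 1.555·0.796439 = 1.23846 mol/L.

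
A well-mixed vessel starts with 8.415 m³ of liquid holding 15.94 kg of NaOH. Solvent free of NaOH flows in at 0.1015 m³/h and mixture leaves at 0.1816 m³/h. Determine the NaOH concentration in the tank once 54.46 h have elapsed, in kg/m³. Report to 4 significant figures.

0.7505 kg/m³

Total volume: dV/dt = Q_in − Q_out = -0.0801000 m³/h, so V(t) = 8.415 − 0.0801000 t and V(54.46) = 4.05275 m³.
Solute balance: dm/dt = 0 − Q_out C = −Q_out m/V(t).
dm/m = −Q_out dt/(V₀ − 0.0801000 t); integrating gives ln(m/m₀) = −(Q_out/(Q_in−Q_out)) ln(V/V₀).
m = m₀ (V₀/V)^(Q_out/(Q_in−Q_out)) = 15.94 × (8.415/4.05275)^(-2.26717) = 3.04164 kg.
C = m/V = 3.04164/4.05275 = 0.750512 kg/m³.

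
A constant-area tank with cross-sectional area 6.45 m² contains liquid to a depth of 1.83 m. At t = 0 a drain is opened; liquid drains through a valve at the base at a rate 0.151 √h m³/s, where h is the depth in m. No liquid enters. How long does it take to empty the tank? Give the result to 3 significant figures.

Mass balance (ρ constant): A dh/dt = −0.151 √h.
Separate and integrate: 2(√h − √h₀) = −(0.151/A) t.
Set h = 0: 2√h₀ = (0.151/A) t_empty ⇒ t_empty = 2A√h₀/0.151.
t_empty = 2·6.45·√1.83/0.151 = 12.900·1.3528/0.151 = 115.57 s.

116 s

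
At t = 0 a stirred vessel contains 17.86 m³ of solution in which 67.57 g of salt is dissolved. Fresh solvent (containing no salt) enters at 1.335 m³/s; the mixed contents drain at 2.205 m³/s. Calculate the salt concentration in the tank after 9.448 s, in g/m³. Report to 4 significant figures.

Total volume: dV/dt = Q_in − Q_out = -0.870000 m³/s, so V(t) = 17.86 − 0.870000 t and V(9.448) = 9.64024 m³.
No salt enters, so dm/dt = −Q_out · (m/V).
Separate: dm/m = −Q_out dt/V(t) ⇒ ln(m/m₀) = −(Q_out/(Q_in−Q_out)) ln(V/V₀).
m = m₀ (V₀/V)^(Q_out/(Q_in−Q_out)) = 67.57 × (17.86/9.64024)^(-2.53448) = 14.1591 g.
C = m/V = 14.1591/9.64024 = 1.46875 g/m³.

1.469 g/m³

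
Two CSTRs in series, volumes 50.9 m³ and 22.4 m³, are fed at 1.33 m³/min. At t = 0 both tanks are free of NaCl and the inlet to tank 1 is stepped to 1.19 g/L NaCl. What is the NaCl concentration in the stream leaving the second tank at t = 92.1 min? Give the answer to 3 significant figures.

1.00 g/L

Each tank obeys Vᵢ dCᵢ/dt = Q(Cᵢ₋₁ − Cᵢ), so τᵢ = Vᵢ/Q.
τ₁ = 50.9/1.33 = 38.271 min; τ₂ = 22.4/1.33 = 16.842 min.
Solving the cascade with C₁(0)=C₂(0)=0 gives C₂(t) = C_in[1 − (τ₁ e^(−t/τ₁) − τ₂ e^(−t/τ₂))/(τ₁ − τ₂)].
At t = 92.1: e^(−t/τ₁) = 0.090126, e^(−t/τ₂) = 0.0042178.
C₂ = 1.19·[1 − (38.271·0.090126 − 16.842·0.0042178)/(21.429)] = 1.19·0.84235 = 1.0024 g/L.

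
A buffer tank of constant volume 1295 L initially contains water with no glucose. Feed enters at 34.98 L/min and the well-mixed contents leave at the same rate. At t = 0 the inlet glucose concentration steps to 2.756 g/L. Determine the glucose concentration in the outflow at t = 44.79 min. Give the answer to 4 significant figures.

Species balance on the tank: V dC/dt = Q(C_in − C).
So dC/dt = (C_in − C)/τ with τ = V/Q = 1295/34.98 = 37.0212 min.
Solution: C(t) = C_in + (C₀ − C_in) e^(−t/τ).
C(44.79) = 2.756 + (0 − 2.756)·e^(−44.79/37.0212) = 2.756 + (-2.75600)·0.298242 = 1.93404 g/L.

1.934 g/L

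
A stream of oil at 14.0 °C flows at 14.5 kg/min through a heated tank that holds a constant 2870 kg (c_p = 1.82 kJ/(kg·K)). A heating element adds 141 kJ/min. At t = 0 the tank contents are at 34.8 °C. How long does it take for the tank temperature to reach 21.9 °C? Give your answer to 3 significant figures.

Heat balance on the well-mixed liquid: M c_p dT/dt = ṁ c_p (T_in − T) + 141.
τ = M/ṁ = 197.93 min; T_ss = T_in + Q̇/(ṁ c_p) = 19.343 °C.
T(t) = T_ss + (T₀ − T_ss) e^(−t/τ). Set T = 21.9:
e^(−t/τ) = (21.9 − 19.343)/(34.8 − 19.343) = 0.16543
t = −197.93 · ln(0.16543) = 356.12 min.

356 min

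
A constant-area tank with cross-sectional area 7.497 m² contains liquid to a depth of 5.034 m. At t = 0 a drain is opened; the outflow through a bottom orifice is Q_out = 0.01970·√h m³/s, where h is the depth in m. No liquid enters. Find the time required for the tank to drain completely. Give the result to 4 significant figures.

With no inflow, A dh/dt = −0.01970 √h.
∫ h^(−1/2) dh = −(0.01970/A) ∫ dt, giving 2√h = 2√h₀ − (0.01970/A) t.
Set h = 0: 2√h₀ = (0.01970/A) t_empty ⇒ t_empty = 2A√h₀/0.01970.
t_empty = 2·7.497·√5.034/0.01970 = 14.9940·2.24366/0.01970 = 1707.69 s.

1708 s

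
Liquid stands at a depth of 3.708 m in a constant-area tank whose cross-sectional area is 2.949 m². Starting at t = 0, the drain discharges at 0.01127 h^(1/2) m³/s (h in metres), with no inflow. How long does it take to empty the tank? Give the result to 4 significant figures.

A dh/dt = −Q_out = −0.01127 √h.
Separate and integrate: 2(√h − √h₀) = −(0.01127/A) t.
Set h = 0: 2√h₀ = (0.01127/A) t_empty ⇒ t_empty = 2A√h₀/0.01127.
t_empty = 2·2.949·√3.708/0.01127 = 5.89800·1.92562/0.01127 = 1007.75 s.

1008 s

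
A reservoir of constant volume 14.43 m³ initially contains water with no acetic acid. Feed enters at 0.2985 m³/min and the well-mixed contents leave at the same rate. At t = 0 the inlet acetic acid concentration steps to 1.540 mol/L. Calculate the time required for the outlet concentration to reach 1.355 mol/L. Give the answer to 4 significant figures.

Species balance: V dC/dt = Q(C_in − C) ⇒ τ = V/Q = 48.3417 min.
C(t) = C_in + (C₀ − C_in) e^(−t/τ). Set C = 1.355 and solve for t:
e^(−t/τ) = (C − C_in)/(C₀ − C_in) = (1.355 − 1.540)/(0 − 1.540) = 0.120130
t = −τ ln(…) = 48.3417 × 2.11918 = 102.445 min.

102.4 min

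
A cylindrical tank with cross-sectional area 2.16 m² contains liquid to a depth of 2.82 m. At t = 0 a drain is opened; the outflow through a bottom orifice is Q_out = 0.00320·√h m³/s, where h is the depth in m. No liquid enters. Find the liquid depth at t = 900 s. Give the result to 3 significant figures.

With no inflow, A dh/dt = −0.00320 √h.
This is separable: 2 d(√h)/dt = −0.00320/A, so √h = √h₀ − (0.00320/(2A)) t.
√h = √2.82 − 0.00320·900/(2·2.16) = 1.6793 − 0.66667 = 1.0126.
h = 1.0126² = 1.0254 m.

1.03 m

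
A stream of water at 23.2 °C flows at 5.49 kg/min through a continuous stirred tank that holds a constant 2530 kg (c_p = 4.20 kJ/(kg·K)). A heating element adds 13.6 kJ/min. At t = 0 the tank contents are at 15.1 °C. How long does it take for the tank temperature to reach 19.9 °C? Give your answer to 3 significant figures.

M c_p dT/dt = ṁ c_p (T_in − T) + Q̇.
τ = M/ṁ = 460.84 min; T_ss = T_in + Q̇/(ṁ c_p) = 23.790 °C.
T(t) = T_ss + (T₀ − T_ss) e^(−t/τ). Set T = 19.9:
e^(−t/τ) = (19.9 − 23.790)/(15.1 − 23.790) = 0.44763
t = −460.84 · ln(0.44763) = 370.42 min.

370 min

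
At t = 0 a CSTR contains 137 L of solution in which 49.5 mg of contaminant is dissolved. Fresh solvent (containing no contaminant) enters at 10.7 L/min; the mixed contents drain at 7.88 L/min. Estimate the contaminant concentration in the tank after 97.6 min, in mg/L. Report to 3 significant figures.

Let m(t) be the amount of contaminant. Volume: V(t) = V₀ + (Q_in − Q_out) t = 137 + 2.8200 t; V(97.6) = 412.23 L.
Solute balance: dm/dt = 0 − Q_out C = −Q_out m/V(t).
dm/m = −Q_out dt/(V₀ + 2.8200 t); integrating gives ln(m/m₀) = −(Q_out/(Q_in−Q_out)) ln(V/V₀).
m = m₀ (V₀/V)^(Q_out/(Q_in−Q_out)) = 49.5 × (137/412.23)^(2.7943) = 2.2790 mg.
C = m/V = 2.2790/412.23 = 0.0055284 mg/L.

0.00553 mg/L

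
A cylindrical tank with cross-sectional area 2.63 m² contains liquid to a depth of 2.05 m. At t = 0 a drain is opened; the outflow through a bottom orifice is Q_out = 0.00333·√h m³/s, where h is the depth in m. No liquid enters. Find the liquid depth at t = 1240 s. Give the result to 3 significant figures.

0.418 m

With no inflow, A dh/dt = −0.00333 √h.
This is separable: 2 d(√h)/dt = −0.00333/A, so √h = √h₀ − (0.00333/(2A)) t.
√h = √2.05 − 0.00333·1240/(2·2.63) = 1.4318 − 0.78502 = 0.64676.
h = 0.64676² = 0.41830 m.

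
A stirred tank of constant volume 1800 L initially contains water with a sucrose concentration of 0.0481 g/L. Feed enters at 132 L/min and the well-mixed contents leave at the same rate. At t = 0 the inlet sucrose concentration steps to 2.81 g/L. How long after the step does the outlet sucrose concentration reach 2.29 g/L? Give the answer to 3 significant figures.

Species balance: V dC/dt = Q(C_in − C) ⇒ τ = V/Q = 13.636 min.
C(t) = C_in + (C₀ − C_in) e^(−t/τ). Set C = 2.29 and solve for t:
e^(−t/τ) = (C − C_in)/(C₀ − C_in) = (2.29 − 2.81)/(0.0481 − 2.81) = 0.18828
t = −τ ln(…) = 13.636 × 1.6698 = 22.771 min.

22.8 min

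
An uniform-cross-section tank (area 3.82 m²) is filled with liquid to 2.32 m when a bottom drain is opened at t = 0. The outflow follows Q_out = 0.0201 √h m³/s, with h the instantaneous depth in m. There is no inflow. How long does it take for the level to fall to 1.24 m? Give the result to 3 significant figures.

156 s

A dh/dt = −Q_out = −0.0201 √h.
This is separable: 2 d(√h)/dt = −0.0201/A, so √h = √h₀ − (0.0201/(2A)) t.
t = 2A(√h₀ − √h)/0.0201 = 2·3.82·(√2.32 − √1.24)/0.0201
  = 7.6400 × (1.5232 − 1.1136) / 0.0201 = 155.69 s.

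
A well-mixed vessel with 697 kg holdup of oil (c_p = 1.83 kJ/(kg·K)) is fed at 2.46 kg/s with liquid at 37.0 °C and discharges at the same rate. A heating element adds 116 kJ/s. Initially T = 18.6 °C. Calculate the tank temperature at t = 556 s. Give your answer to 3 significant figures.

M c_p dT/dt = ṁ c_p (T_in − T) + Q̇.
Rearrange: dT/dt = (T_ss − T)/τ with τ = M/ṁ = 283.33 s and T_ss = T_in + Q̇/(ṁ c_p) = 62.767 °C.
Integrating: T(t) = T_ss + (T₀ − T_ss) e^(−t/τ).
T(556) = 62.767 + (-44.167)·e^(−556/283.33) = 62.767 + (-44.167)·0.14053 = 56.561 °C.

56.6 °C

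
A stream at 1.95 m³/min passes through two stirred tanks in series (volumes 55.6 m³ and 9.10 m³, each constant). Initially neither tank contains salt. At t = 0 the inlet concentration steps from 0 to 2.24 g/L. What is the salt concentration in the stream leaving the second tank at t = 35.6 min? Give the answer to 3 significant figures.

1.47 g/L

Time constants: τᵢ = Vᵢ/Q for each well-mixed tank.
τ₁ = 55.6/1.95 = 28.513 min; τ₂ = 9.10/1.95 = 4.6667 min.
Tank 1: C₁ = C_in(1 − e^(−t/τ₁)). Tank 2 (τ₁ ≠ τ₂): C₂ = C_in[1 − (τ₁ e^(−t/τ₁) − τ₂ e^(−t/τ₂))/(τ₁ − τ₂)].
At t = 35.6: e^(−t/τ₁) = 0.28692, e^(−t/τ₂) = 0.00048636.
C₂ = 2.24·[1 − (28.513·0.28692 − 4.6667·0.00048636)/(23.846)] = 2.24·0.65703 = 1.4717 g/L.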